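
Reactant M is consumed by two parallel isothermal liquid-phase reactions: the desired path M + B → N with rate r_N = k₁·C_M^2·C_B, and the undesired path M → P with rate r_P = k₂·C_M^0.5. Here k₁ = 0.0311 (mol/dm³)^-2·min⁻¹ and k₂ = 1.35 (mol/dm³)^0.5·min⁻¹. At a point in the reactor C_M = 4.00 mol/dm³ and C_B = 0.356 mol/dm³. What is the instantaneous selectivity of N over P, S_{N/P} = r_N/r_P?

0.0656

S_{N/P} = r_N/r_P = (k₁·C_M^2·C_B)/(k₂·C_M^0.5) = (k₁/k₂)·C_M^1.5·C_B.
= (0.0311×4.000^2×0.3560) / (1.35×4.000^0.5) = 0.1771/2.700 = 0.0656.
Since the desired path is higher order in M, keeping C_M high (PFR or concentrated feed) favours N.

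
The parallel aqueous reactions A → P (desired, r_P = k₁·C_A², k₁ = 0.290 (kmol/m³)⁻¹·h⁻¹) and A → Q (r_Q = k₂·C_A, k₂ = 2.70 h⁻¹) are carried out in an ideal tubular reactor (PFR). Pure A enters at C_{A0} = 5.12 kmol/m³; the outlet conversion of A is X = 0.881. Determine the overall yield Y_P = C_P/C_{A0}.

0.199

C_A = C_{A0}(1−X) = 0.6093 kmol/m³.
Along a PFR/batch, dC_Q/dC_A = −r_Q/(r_P+r_Q) = −k₂/(k₂+k₁·C_A).
Integrating from C_{A0} to C_A: C_Q = (2.70/0.290)·ln[(2.70+0.290·5.12)/(2.70+0.290·0.609)] = 9.310·ln(4.185/2.877) = 3.490 kmol/m³.
Then C_P = (C_{A0}−C_A) − C_Q = 4.511 − 3.490 = 1.021 kmol/m³.
Y_P = C_P/C_{A0} = 1.021/5.12 = 0.199.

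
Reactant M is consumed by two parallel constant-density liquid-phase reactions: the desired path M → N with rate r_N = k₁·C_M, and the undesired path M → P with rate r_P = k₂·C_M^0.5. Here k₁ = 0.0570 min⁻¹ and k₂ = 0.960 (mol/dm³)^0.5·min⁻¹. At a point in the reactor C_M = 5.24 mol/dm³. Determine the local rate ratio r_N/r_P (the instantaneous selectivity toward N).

0.136

S_{N/P} = r_N/r_P = (k₁·C_M)/(k₂·C_M^0.5) = (k₁/k₂)·C_M^0.5.
= (0.0570×5.240) / (0.960×5.240^0.5) = 0.2987/2.198 = 0.136.
Since the desired path is higher order in M, keeping C_M high (PFR or concentrated feed) favours N.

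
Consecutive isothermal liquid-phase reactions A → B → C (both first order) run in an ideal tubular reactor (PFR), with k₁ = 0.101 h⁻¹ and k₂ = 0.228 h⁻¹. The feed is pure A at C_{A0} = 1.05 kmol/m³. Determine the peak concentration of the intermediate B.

Evaluating C_B at τ_opt = ln(k₂/k₁)/(k₂−k₁) gives C_{B,max}/C_{A0} = (k₁/k₂)^[k₂/(k₂−k₁)].
= (0.101/0.228)^(0.228/(0.228−0.101)) = (0.4430)^(1.795) = 0.2318.
C_{B,max} = 0.2318×1.05 = 0.243 kmol/m³.

0.243 kmol/m³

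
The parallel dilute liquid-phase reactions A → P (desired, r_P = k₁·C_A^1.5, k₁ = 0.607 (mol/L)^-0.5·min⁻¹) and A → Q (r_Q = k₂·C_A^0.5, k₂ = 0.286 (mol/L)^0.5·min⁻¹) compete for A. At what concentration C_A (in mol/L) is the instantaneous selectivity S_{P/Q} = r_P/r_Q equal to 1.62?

0.763 mol/L

S_{P/Q} = (k₁/k₂)·C_A ⇒ C_A = S·k₂/k₁.
= 1.62×0.286/0.607 = 0.763 mol/L.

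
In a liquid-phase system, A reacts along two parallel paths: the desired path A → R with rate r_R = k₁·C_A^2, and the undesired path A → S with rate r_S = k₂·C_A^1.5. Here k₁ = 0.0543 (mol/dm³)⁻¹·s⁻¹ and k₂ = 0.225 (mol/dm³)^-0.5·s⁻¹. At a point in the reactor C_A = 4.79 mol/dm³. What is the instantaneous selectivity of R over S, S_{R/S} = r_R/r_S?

0.528

S_{R/S} = r_R/r_S = (k₁·C_A^2)/(k₂·C_A^1.5) = (k₁/k₂)·C_A^0.5.
= (0.0543×4.790^2) / (0.225×4.790^1.5) = 1.246/2.359 = 0.528.
Since the desired path is higher order in A, keeping C_A high (PFR or concentrated feed) favours R.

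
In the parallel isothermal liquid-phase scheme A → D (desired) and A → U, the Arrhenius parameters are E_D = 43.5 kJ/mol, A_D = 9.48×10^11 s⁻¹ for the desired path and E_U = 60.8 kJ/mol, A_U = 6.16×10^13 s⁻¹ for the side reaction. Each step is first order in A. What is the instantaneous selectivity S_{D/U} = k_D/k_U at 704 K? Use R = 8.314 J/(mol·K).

Since both paths have the same order in A, the concentration cancels and S_{D/U} = k_D/k_U = (A_D/A_U)·exp[(E_U−E_D)/(RT)].
(E_U−E_D)/(RT) = (60.8−43.5)×10³/(8.314×704) = 17300/5853 = 2.956.
k_D/k_U = (9.48×10^11/6.16×10^13)·exp(2.956) = 0.01539 × 19.22 = 0.296.

0.296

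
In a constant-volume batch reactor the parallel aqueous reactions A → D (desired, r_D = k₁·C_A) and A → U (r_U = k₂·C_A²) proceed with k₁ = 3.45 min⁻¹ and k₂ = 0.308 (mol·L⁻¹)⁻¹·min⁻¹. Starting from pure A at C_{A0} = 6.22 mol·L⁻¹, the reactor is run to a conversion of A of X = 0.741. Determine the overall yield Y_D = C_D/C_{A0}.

0.553

C_A = C_{A0}(1−X) = 1.611 mol·L⁻¹.
Along a PFR/batch, dC_D/dC_A = −r_D/(r_D+r_U) = −k₁/(k₁+k₂·C_A).
Integrating from C_{A0} to C_A: C_D = (3.45/0.308)·ln[(3.45+0.308·6.22)/(3.45+0.308·1.61)] = 11.20·ln(5.366/3.946) = 3.442 mol·L⁻¹.
Y_D = C_D/C_{A0} = 3.442/6.22 = 0.553.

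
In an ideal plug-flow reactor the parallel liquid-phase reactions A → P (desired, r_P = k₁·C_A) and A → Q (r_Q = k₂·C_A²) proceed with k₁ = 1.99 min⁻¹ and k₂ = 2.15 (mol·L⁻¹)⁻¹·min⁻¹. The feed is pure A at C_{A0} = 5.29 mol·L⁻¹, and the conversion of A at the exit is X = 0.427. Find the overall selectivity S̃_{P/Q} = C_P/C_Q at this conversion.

0.227

C_A = C_{A0}(1−X) = 3.031 mol·L⁻¹.
Along a PFR/batch, dC_P/dC_A = −r_P/(r_P+r_Q) = −k₁/(k₁+k₂·C_A).
Integrating from C_{A0} to C_A: C_P = (1.99/2.15)·ln[(1.99+2.15·5.29)/(1.99+2.15·3.03)] = 0.9256·ln(13.36/8.507) = 0.4180 mol·L⁻¹.
C_Q = (C_{A0}−C_A)−C_P = 1.841 mol·L⁻¹; S̃_{P/Q} = 0.4180/1.841 = 0.227.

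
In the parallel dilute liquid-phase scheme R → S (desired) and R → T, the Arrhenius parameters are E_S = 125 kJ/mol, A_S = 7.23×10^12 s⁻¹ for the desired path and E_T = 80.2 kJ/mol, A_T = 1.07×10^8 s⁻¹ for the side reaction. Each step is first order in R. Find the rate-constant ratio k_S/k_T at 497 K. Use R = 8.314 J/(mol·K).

With equal orders, S_{S/T} = k_S/k_T = (A_S/A_T)·exp[(E_T−E_S)/(RT)].
(E_T−E_S)/(RT) = (80.2−125)×10³/(8.314×497) = -44800/4132 = -10.84.
k_S/k_T = (7.23×10^12/1.07×10^8)·exp(-10.84) = 67570 × 1.956×10^-5 = 1.32.
Since E_S > E_T, raising the temperature improves selectivity toward S.

1.32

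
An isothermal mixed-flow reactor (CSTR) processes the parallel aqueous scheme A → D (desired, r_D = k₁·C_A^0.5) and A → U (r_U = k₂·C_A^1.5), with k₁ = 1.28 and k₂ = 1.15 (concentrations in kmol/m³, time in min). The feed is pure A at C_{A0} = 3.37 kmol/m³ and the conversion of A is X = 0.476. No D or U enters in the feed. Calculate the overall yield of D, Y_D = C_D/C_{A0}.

0.184

Exit C_A = C_{A0}(1−X) = 3.37×0.524 = 1.766 kmol/m³.
Rates in a CSTR are evaluated at the outlet concentration: r_D = 1.28×1.766^0.5 = 1.701, r_U = 1.15×1.766^1.5 = 2.699.
Fraction of consumed A going to D: r_D/(r_D+r_U) = 0.3866.
C_D = 0.3866·C_{A0}·X = 0.3866×3.37×0.476 = 0.620 kmol/m³; Y_D = C_D/C_{A0} = 0.184.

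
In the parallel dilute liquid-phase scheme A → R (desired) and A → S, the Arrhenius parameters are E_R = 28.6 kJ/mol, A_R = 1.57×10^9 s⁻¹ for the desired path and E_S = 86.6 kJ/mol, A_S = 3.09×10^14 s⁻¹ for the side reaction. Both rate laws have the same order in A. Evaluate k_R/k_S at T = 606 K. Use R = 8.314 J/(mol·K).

With equal orders, S_{R/S} = k_R/k_S = (A_R/A_S)·exp[(E_S−E_R)/(RT)].
(E_S−E_R)/(RT) = (86.6−28.6)×10³/(8.314×606) = 58000/5038 = 11.51.
k_R/k_S = (1.57×10^9/3.09×10^14)·exp(11.51) = 5.081×10^-6 × 99893 = 0.508.

0.508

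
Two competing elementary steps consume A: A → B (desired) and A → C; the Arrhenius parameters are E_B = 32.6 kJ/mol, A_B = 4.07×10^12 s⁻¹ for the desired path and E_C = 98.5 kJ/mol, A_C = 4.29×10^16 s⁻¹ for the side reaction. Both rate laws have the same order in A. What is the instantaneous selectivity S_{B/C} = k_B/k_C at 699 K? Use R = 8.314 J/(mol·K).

7.98

Since both paths have the same order in A, the concentration cancels and S_{B/C} = k_B/k_C = (A_B/A_C)·exp[(E_C−E_B)/(RT)].
(E_C−E_B)/(RT) = (98.5−32.6)×10³/(8.314×699) = 65900/5811 = 11.34.
k_B/k_C = (4.07×10^12/4.29×10^16)·exp(11.34) = 9.487×10^-5 × 84087 = 7.98.
Since E_B < E_C, lowering the temperature improves selectivity toward B.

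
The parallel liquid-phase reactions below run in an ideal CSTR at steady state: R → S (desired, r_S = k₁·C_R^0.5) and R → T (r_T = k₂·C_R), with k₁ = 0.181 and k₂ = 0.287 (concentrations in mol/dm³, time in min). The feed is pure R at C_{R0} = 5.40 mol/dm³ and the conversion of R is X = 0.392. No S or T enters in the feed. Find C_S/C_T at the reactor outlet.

Exit C_R = C_{R0}(1−X) = 5.40×0.608 = 3.283 mol/dm³.
Rates in a CSTR are evaluated at the outlet concentration: r_S = 0.181×3.283^0.5 = 0.3280, r_T = 0.287×3.283 = 0.9423.
Overall selectivity = C_S/C_T = r_Sτ/(r_Tτ) = r_S/r_T = 0.348.

0.348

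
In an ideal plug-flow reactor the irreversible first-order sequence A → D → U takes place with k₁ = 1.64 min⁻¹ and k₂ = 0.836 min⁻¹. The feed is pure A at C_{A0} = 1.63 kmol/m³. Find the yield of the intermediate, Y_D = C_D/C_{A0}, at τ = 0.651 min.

0.482

For first-order series with pure A initially, C_D(τ) = k₁C_{A0}/(k₂−k₁)·(e^(−k₁τ) − e^(−k₂τ)).
e^(−k₁τ) = e^(−1.64×0.651) = e^(−1.068) = 0.3438; e^(−k₂τ) = e^(−0.5442) = 0.5803.
C_D = 1.64×1.63/(0.836−1.64) × (0.3438−0.5803) = (-3.325)×(-0.2365) = 0.7862 kmol/m³.
Y_D = C_D/C_{A0} = 0.7862/1.63 = 0.482.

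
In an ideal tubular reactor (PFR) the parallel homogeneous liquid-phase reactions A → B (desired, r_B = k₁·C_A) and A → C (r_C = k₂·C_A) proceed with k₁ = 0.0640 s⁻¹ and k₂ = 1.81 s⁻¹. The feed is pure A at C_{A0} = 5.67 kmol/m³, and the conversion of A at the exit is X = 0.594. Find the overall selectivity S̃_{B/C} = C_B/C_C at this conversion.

0.0354

C_A = C_{A0}(1−X) = 2.302 kmol/m³.
Both paths are first order in A, so the instantaneous fraction to B is constant: dC_B/d(−C_A) = k₁/(k₁+k₂) = 0.03415.
C_B = 0.03415·(C_{A0}−C_A) = 0.03415×3.368 = 0.115 kmol/m³.
C_C = (C_{A0}−C_A)−C_B = 3.253 kmol/m³; S̃_{B/C} = 0.1150/3.253 = 0.0354.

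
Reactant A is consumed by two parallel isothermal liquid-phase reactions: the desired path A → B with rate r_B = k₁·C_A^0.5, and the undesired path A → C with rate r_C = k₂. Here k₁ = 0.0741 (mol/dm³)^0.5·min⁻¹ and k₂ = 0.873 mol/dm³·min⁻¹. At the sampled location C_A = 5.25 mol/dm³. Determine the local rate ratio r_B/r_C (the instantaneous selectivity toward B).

0.194

S_{B/C} = r_B/r_C = (k₁·C_A^0.5)/(k₂) = (k₁/k₂)·C_A^0.5.
= (0.0741×5.250^0.5) / (0.873) = 0.1698/0.8730 = 0.194.
Since the desired path is higher order in A, keeping C_A high (PFR or concentrated feed) favours B.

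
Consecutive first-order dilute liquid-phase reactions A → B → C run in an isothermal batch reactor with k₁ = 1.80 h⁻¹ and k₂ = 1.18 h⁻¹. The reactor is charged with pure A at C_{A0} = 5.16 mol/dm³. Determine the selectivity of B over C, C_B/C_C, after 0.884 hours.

For first-order series with pure A initially, C_B(t) = k₁C_{A0}/(k₂−k₁)·(e^(−k₁t) − e^(−k₂t)).
e^(−k₁t) = e^(−1.80×0.884) = e^(−1.591) = 0.2037; e^(−k₂t) = e^(−1.043) = 0.3524.
C_B = 1.80×5.16/(1.18−1.80) × (0.2037−0.3524) = (-14.98)×(-0.1487) = 2.227 mol/dm³.
C_A = C_{A0}e^(−k₁t) = 1.051 mol/dm³, so C_C = C_{A0}−C_A−C_B = 1.882 mol/dm³; C_B/C_C = 1.18.

1.18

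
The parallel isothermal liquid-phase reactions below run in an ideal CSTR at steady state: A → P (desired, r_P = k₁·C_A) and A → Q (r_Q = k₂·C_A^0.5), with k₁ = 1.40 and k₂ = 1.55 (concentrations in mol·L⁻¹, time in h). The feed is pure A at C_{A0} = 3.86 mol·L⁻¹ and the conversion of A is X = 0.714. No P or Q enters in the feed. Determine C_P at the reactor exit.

Exit C_A = C_{A0}(1−X) = 3.86×0.286 = 1.104 mol·L⁻¹.
A CSTR operates uniformly at the exit composition, giving r_P = 1.546 and r_Q = 1.629 (each k·C_A^n at C_A = 1.104).
Fraction of consumed A going to P: r_P/(r_P+r_Q) = 0.4869.
C_P = 0.4869·C_{A0}·X = 0.4869×3.86×0.714 = 1.34 mol·L⁻¹.

1.34 mol·L⁻¹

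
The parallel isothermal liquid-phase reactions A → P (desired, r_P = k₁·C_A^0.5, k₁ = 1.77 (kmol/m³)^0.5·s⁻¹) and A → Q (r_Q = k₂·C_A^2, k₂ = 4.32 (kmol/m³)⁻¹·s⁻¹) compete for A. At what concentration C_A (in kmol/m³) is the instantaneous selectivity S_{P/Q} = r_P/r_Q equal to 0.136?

2.09 kmol/m³

S_{P/Q} = (k₁/k₂)·C_A^-1.5 ⇒ C_A = (S·k₂/k₁)^(1/(-1.5)).
= (0.136×4.32/1.77)^(-0.6667) = (0.3319)^(-0.6667) = 2.09 kmol/m³.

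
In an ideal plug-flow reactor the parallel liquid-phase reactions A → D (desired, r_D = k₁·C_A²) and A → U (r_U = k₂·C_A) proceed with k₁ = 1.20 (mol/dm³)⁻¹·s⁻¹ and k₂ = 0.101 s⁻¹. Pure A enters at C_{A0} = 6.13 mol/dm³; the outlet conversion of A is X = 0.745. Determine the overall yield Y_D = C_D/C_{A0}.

C_A = C_{A0}(1−X) = 1.563 mol/dm³.
Along a PFR/batch, dC_U/dC_A = −r_U/(r_D+r_U) = −k₂/(k₂+k₁·C_A).
Integrating from C_{A0} to C_A: C_U = (0.101/1.20)·ln[(0.101+1.20·6.13)/(0.101+1.20·1.56)] = 0.08417·ln(7.457/1.977) = 0.1117 mol/dm³.
Then C_D = (C_{A0}−C_A) − C_U = 4.567 − 0.1117 = 4.455 mol/dm³.
Y_D = C_D/C_{A0} = 4.455/6.13 = 0.727.

0.727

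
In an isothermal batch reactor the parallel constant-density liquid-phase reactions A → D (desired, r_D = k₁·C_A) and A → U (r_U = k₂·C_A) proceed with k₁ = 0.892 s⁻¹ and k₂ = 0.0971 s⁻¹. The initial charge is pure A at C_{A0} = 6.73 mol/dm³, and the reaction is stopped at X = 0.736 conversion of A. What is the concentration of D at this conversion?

4.47 mol/dm³

C_A = C_{A0}(1−X) = 1.777 mol/dm³.
Both paths are first order in A, so the instantaneous fraction to D is constant: dC_D/d(−C_A) = k₁/(k₁+k₂) = 0.9018.
C_D = 0.9018·(C_{A0}−C_A) = 0.9018×4.953 = 4.47 mol/dm³.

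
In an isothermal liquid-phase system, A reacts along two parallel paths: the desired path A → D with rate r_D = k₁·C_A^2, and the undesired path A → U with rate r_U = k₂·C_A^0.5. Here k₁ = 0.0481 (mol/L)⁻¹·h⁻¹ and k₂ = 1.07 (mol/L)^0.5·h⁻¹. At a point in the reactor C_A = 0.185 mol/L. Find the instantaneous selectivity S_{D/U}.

S_{D/U} = r_D/r_U = (k₁·C_A^2)/(k₂·C_A^0.5) = (k₁/k₂)·C_A^1.5.
= (0.0481×0.1850^2) / (1.07×0.1850^0.5) = 0.001646/0.4602 = 0.00358.

0.00358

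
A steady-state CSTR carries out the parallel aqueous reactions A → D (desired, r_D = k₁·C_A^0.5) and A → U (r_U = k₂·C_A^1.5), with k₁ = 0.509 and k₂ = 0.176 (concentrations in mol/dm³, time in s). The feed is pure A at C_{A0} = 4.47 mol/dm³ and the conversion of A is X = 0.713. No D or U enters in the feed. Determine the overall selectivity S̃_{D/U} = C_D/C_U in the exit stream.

Exit C_A = C_{A0}(1−X) = 4.47×0.287 = 1.283 mol/dm³.
A CSTR operates uniformly at the exit composition, giving r_D = 0.5765 and r_U = 0.2557 (each k·C_A^n at C_A = 1.283).
Overall selectivity = C_D/C_U = r_Dτ/(r_Uτ) = r_D/r_U = 2.25.

2.25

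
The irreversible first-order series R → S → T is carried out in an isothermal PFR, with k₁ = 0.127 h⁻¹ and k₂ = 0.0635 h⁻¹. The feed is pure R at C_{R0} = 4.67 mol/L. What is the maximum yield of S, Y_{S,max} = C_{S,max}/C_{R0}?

0.500

Evaluating C_S at τ_opt = ln(k₂/k₁)/(k₂−k₁) gives C_{S,max}/C_{R0} = (k₁/k₂)^[k₂/(k₂−k₁)].
= (0.127/0.0635)^(0.0635/(0.0635−0.127)) = (2.000)^(-1.000) = 0.5000.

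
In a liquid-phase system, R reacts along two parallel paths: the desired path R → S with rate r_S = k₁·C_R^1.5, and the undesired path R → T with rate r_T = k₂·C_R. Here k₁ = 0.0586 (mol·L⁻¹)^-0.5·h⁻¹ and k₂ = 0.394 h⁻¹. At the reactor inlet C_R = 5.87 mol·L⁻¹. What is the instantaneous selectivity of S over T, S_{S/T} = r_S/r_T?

S_{S/T} = r_S/r_T = (k₁·C_R^1.5)/(k₂·C_R) = (k₁/k₂)·C_R^0.5.
= (0.0586×5.870^1.5) / (0.394×5.870) = 0.8334/2.313 = 0.360.
Since the desired path is higher order in R, keeping C_R high (PFR or concentrated feed) favours S.

0.360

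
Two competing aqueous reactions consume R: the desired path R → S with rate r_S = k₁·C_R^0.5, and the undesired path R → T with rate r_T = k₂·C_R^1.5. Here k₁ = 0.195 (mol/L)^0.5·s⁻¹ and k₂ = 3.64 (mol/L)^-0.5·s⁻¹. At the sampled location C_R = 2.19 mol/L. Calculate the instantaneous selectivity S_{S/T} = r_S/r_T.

S_{S/T} = r_S/r_T = (k₁·C_R^0.5)/(k₂·C_R^1.5) = (k₁/k₂)·C_R⁻¹.
= (0.195×2.190^0.5) / (3.64×2.190^1.5) = 0.2886/11.80 = 0.0245.

0.0245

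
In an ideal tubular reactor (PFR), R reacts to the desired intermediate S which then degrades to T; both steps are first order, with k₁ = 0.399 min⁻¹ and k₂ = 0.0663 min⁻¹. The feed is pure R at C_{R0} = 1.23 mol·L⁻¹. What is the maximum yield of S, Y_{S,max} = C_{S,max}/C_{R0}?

0.699

At the optimum, C_{S,max}/C_{R0} = (k₁/k₂)^[k₂/(k₂−k₁)].
= (0.399/0.0663)^(0.0663/(0.0663−0.399)) = (6.018)^(-0.1993) = 0.6993.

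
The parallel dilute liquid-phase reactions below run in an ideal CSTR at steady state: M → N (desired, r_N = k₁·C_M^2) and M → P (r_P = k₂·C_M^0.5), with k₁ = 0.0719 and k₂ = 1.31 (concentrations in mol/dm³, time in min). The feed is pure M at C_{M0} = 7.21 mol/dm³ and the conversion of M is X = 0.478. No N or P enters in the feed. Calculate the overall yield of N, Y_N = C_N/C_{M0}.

Exit C_M = C_{M0}(1−X) = 7.21×0.522 = 3.764 mol/dm³.
Rates in a CSTR are evaluated at the outlet concentration: r_N = 0.0719×3.764^2 = 1.018, r_P = 1.31×3.764^0.5 = 2.541.
Fraction of consumed M going to N: r_N/(r_N+r_P) = 0.2861.
C_N = 0.2861·C_{M0}·X = 0.2861×7.21×0.478 = 0.986 mol/dm³; Y_N = C_N/C_{M0} = 0.137.

0.137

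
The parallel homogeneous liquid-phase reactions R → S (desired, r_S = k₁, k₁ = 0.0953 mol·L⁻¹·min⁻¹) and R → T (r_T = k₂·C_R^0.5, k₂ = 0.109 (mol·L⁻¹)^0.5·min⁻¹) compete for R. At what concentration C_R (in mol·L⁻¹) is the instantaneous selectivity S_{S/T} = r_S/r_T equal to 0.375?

S_{S/T} = (k₁/k₂)·C_R^-0.5 ⇒ C_R = (S·k₂/k₁)^(-2).
= (0.375×0.109/0.0953)^(-2) = (0.4289)^(-2) = 5.44 mol·L⁻¹.

5.44 mol·L⁻¹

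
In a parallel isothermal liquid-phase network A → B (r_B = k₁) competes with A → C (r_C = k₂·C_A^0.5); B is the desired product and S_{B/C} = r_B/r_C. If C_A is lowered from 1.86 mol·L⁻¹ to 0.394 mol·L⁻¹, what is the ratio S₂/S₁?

S_{B/C} = (k₁/k₂)·C_A^-0.5, so S₂/S₁ = (C_{A,2}/C_{A,1})^-0.5.
= (0.394/1.86)^(-0.5) = (0.2118)^(-0.5) = 2.17.

2.17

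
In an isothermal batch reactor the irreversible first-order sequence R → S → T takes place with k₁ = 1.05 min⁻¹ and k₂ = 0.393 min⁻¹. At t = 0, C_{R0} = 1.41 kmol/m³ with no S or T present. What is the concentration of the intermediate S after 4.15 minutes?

The intermediate concentration in a first-order A→B→C sequence is C_S = k₁C_{R0}(e^(−k₁t) − e^(−k₂t))/(k₂−k₁).
e^(−k₁t) = e^(−1.05×4.15) = e^(−4.358) = 0.01281; e^(−k₂t) = e^(−1.631) = 0.1957.
C_S = 1.05×1.41/(0.393−1.05) × (0.01281−0.1957) = (-2.253)×(-0.1829) = 0.4122 kmol/m³.

0.412 kmol/m³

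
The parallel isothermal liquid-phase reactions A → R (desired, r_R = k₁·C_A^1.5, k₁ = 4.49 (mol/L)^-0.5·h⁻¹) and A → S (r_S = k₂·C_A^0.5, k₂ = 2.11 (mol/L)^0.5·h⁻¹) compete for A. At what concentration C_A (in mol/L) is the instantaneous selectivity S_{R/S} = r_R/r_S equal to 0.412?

S_{R/S} = (k₁/k₂)·C_A ⇒ C_A = S·k₂/k₁.
= 0.412×2.11/4.49 = 0.194 mol/L.

0.194 mol/L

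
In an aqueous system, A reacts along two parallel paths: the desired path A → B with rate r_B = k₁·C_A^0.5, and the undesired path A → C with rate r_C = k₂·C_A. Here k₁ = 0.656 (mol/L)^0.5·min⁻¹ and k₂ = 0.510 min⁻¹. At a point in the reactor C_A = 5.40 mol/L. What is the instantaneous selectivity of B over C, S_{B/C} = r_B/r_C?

S_{B/C} = r_B/r_C = (k₁·C_A^0.5)/(k₂·C_A) = (k₁/k₂)·C_A^-0.5.
= (0.656×5.400^0.5) / (0.510×5.400) = 1.524/2.754 = 0.554.
The undesired path is higher order in A, so low C_A (CSTR or dilute feed) favours B.

0.554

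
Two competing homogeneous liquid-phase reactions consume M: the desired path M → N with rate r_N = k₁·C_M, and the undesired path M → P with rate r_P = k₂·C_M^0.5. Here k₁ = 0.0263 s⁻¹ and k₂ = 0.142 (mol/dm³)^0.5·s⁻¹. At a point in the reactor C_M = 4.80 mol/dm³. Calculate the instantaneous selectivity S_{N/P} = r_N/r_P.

0.406

S_{N/P} = r_N/r_P = (k₁·C_M)/(k₂·C_M^0.5) = (k₁/k₂)·C_M^0.5.
= (0.0263×4.800) / (0.142×4.800^0.5) = 0.1262/0.3111 = 0.406.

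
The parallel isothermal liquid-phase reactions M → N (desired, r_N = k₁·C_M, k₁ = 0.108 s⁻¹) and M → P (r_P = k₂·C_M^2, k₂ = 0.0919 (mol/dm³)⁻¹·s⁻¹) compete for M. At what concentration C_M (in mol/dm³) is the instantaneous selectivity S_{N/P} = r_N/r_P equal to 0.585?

2.01 mol/dm³

S_{N/P} = (k₁/k₂)·C_M⁻¹ ⇒ C_M = (S·k₂/k₁)^(-1).
= (0.585×0.0919/0.108)^(-1) = (0.4978)^(-1) = 2.01 mol/dm³.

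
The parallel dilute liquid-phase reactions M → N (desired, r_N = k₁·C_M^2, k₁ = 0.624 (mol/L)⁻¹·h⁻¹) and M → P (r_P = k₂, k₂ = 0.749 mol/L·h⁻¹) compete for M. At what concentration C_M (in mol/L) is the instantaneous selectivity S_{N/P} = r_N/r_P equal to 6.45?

S_{N/P} = (k₁/k₂)·C_M^2 ⇒ C_M = (S·k₂/k₁)^(0.5).
= (6.45×0.749/0.624)^(0.5) = (7.742)^(0.5) = 2.78 mol/L.

2.78 mol/L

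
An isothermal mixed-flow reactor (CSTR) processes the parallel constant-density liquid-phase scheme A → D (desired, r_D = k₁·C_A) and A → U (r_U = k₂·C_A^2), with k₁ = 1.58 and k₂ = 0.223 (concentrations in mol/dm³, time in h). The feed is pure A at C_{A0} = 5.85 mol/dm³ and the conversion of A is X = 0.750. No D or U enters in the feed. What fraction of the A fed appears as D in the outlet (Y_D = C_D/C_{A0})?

0.622

Exit C_A = C_{A0}(1−X) = 5.85×0.250 = 1.462 mol/dm³.
A CSTR operates uniformly at the exit composition, giving r_D = 2.311 and r_U = 0.4770 (each k·C_A^n at C_A = 1.462).
Fraction of consumed A going to D: r_D/(r_D+r_U) = 0.8289.
C_D = 0.8289·C_{A0}·X = 0.8289×5.85×0.750 = 3.64 mol/dm³; Y_D = C_D/C_{A0} = 0.622.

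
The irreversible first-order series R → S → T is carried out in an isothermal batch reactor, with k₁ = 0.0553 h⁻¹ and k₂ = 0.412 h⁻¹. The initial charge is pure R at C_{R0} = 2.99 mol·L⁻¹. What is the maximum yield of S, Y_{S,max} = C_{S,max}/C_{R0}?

0.0983

At the optimum, C_{S,max}/C_{R0} = (k₁/k₂)^[k₂/(k₂−k₁)].
= (0.0553/0.412)^(0.412/(0.412−0.0553)) = (0.1342)^(1.155) = 0.09831.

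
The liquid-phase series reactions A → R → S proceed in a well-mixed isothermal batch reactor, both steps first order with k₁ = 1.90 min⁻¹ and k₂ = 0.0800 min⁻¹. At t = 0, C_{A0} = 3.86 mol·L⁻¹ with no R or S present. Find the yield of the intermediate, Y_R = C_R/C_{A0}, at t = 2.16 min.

For first-order series with pure A initially, C_R(t) = k₁C_{A0}/(k₂−k₁)·(e^(−k₁t) − e^(−k₂t)).
e^(−k₁t) = e^(−1.90×2.16) = e^(−4.104) = 0.01651; e^(−k₂t) = e^(−0.1728) = 0.8413.
C_R = 1.90×3.86/(0.0800−1.90) × (0.01651−0.8413) = (-4.030)×(-0.8248) = 3.324 mol·L⁻¹.
Y_R = C_R/C_{A0} = 3.324/3.86 = 0.861.

0.861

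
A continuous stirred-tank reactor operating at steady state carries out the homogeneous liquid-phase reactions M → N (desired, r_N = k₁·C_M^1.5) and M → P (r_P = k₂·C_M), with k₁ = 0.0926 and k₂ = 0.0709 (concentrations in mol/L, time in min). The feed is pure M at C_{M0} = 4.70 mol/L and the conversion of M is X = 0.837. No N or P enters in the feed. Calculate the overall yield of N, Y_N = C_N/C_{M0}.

0.446

Exit C_M = C_{M0}(1−X) = 4.70×0.163 = 0.7661 mol/L.
In a CSTR the entire volume is at exit conditions, so r_N = 0.0926×0.7661^1.5 = 0.06209 and r_P = 0.0709×0.7661 = 0.05432.
Fraction of consumed M going to N: r_N/(r_N+r_P) = 0.5334.
C_N = 0.5334·C_{M0}·X = 0.5334×4.70×0.837 = 2.10 mol/L; Y_N = C_N/C_{M0} = 0.446.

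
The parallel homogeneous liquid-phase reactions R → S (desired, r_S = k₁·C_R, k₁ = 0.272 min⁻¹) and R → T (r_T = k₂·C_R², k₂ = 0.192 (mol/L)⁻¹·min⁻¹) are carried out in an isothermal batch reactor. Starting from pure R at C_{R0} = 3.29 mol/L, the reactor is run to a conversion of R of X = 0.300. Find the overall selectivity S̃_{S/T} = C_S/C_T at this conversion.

C_R = C_{R0}(1−X) = 2.303 mol/L.
Along a PFR/batch, dC_S/dC_R = −r_S/(r_S+r_T) = −k₁/(k₁+k₂·C_R).
Integrating from C_{R0} to C_R: C_S = (0.272/0.192)·ln[(0.272+0.192·3.29)/(0.272+0.192·2.30)] = 1.417·ln(0.9037/0.7142) = 0.3334 mol/L.
C_T = (C_{R0}−C_R)−C_S = 0.6536 mol/L; S̃_{S/T} = 0.3334/0.6536 = 0.510.

0.510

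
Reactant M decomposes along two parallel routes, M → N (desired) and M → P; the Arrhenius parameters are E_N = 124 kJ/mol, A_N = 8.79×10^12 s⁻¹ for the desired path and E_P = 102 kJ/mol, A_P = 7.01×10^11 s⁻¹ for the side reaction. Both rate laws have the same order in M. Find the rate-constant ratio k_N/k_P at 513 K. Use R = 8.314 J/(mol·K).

With equal orders, S_{N/P} = k_N/k_P = (A_N/A_P)·exp[(E_P−E_N)/(RT)].
(E_P−E_N)/(RT) = (102−124)×10³/(8.314×513) = -22000/4265 = -5.158.
k_N/k_P = (8.79×10^12/7.01×10^11)·exp(-5.158) = 12.54 × 0.005752 = 0.0721.
Since E_N > E_P, raising the temperature improves selectivity toward N.

0.0721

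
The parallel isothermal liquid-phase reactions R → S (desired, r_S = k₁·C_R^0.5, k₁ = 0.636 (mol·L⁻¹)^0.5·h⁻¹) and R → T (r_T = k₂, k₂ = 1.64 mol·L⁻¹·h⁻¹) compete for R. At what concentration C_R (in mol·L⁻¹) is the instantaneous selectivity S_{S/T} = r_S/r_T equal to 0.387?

S_{S/T} = (k₁/k₂)·C_R^0.5 ⇒ C_R = (S·k₂/k₁)^(2).
= (0.387×1.64/0.636)^(2) = (0.9979)^(2) = 0.996 mol·L⁻¹.

0.996 mol·L⁻¹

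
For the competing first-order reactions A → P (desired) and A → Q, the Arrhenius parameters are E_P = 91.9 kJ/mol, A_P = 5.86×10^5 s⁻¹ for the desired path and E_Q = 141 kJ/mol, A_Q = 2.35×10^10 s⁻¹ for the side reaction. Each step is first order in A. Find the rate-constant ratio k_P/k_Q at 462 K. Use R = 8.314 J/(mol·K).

8.88

k_P/k_Q = (A_P/A_Q)·exp[−(E_P−E_Q)/(RT)] = (A_P/A_Q)·exp[(E_Q−E_P)/(RT)].
(E_Q−E_P)/(RT) = (141−91.9)×10³/(8.314×462) = 49100/3841 = 12.78.
k_P/k_Q = (5.86×10^5/2.35×10^10)·exp(12.78) = 2.494×10^-5 × 3.561×10^5 = 8.88.
Since E_P < E_Q, lowering the temperature improves selectivity toward P.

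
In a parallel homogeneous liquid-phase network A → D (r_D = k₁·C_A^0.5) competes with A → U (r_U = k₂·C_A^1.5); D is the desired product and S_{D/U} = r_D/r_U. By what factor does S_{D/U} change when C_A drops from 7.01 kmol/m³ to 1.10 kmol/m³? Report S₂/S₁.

S_{D/U} = (k₁/k₂)·C_A⁻¹, so S₂/S₁ = (C_{A,2}/C_{A,1})⁻¹.
= 7.01/1.10 = 6.37.
Selectivity toward D rises as C_A falls — low-concentration operation is favoured.

6.37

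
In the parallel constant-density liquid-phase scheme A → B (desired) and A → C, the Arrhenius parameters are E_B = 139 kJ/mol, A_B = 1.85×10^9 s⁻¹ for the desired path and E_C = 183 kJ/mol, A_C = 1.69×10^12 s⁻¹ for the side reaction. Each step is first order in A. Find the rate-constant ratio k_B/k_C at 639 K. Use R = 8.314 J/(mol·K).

Since both paths have the same order in A, the concentration cancels and S_{B/C} = k_B/k_C = (A_B/A_C)·exp[(E_C−E_B)/(RT)].
(E_C−E_B)/(RT) = (183−139)×10³/(8.314×639) = 44000/5313 = 8.282.
k_B/k_C = (1.85×10^9/1.69×10^12)·exp(8.282) = 0.001095 × 3953 = 4.33.
Since E_B < E_C, lowering the temperature improves selectivity toward B.

4.33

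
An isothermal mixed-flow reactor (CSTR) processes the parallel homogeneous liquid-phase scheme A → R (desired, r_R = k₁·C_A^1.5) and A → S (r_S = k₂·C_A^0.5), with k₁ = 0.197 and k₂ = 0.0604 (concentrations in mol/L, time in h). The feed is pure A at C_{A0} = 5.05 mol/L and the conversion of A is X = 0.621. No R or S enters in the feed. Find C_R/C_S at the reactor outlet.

6.24

Exit C_A = C_{A0}(1−X) = 5.05×0.379 = 1.914 mol/L.
Rates in a CSTR are evaluated at the outlet concentration: r_R = 0.197×1.914^1.5 = 0.5216, r_S = 0.0604×1.914^0.5 = 0.08356.
Overall selectivity = C_R/C_S = r_Rτ/(r_Sτ) = r_R/r_S = 6.24.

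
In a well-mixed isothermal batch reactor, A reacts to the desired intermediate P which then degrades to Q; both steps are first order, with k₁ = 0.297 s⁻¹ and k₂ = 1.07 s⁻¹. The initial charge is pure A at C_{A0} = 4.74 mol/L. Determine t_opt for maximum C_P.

1.66 s

The intermediate peaks when r₁ = r₂, i.e. k₁e^(−k₁t) = k₂e^(−k₂t), giving t_opt = ln(k₂/k₁)/(k₂−k₁).
= ln(1.07/0.297)/(1.07−0.297) = ln(3.603)/0.7730 = 1.282/0.7730 = 1.66 s.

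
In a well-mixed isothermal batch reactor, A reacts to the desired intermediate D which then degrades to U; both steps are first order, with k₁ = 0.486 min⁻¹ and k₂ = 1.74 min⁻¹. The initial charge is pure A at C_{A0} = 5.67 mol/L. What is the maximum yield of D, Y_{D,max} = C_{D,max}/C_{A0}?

0.170

Evaluating C_D at t_opt = ln(k₂/k₁)/(k₂−k₁) gives C_{D,max}/C_{A0} = (k₁/k₂)^[k₂/(k₂−k₁)].
= (0.486/1.74)^(1.74/(1.74−0.486)) = (0.2793)^(1.388) = 0.1704.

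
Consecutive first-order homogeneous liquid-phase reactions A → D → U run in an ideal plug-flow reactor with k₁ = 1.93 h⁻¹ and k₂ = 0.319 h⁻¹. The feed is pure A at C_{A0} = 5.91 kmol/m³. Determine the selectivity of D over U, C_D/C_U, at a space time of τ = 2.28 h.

1.33

The intermediate concentration in a first-order A→B→C sequence is C_D = k₁C_{A0}(e^(−k₁τ) − e^(−k₂τ))/(k₂−k₁).
e^(−k₁τ) = e^(−1.93×2.28) = e^(−4.400) = 0.01227; e^(−k₂τ) = e^(−0.7273) = 0.4832.
C_D = 1.93×5.91/(0.319−1.93) × (0.01227−0.4832) = (-7.080)×(-0.4709) = 3.334 kmol/m³.
C_A = C_{A0}e^(−k₁τ) = 0.07253 kmol/m³, so C_U = C_{A0}−C_A−C_D = 2.503 kmol/m³; C_D/C_U = 1.33.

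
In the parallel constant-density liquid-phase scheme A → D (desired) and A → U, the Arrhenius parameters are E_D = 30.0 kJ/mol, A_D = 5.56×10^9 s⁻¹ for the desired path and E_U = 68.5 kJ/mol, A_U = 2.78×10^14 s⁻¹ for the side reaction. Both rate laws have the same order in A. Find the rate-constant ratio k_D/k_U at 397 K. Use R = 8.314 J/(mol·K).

With equal orders, S_{D/U} = k_D/k_U = (A_D/A_U)·exp[(E_U−E_D)/(RT)].
(E_U−E_D)/(RT) = (68.5−30.0)×10³/(8.314×397) = 38500/3301 = 11.66.
k_D/k_U = (5.56×10^9/2.78×10^14)·exp(11.66) = 2.000×10^-5 × 1.163×10^5 = 2.33.
Since E_D < E_U, lowering the temperature improves selectivity toward D.

2.33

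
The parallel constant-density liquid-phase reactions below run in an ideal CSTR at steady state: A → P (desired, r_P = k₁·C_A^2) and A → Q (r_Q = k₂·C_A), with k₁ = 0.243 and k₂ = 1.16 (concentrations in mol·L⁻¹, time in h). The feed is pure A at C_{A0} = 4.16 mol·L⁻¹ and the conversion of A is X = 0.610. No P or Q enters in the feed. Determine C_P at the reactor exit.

Exit C_A = C_{A0}(1−X) = 4.16×0.390 = 1.622 mol·L⁻¹.
In a CSTR the entire volume is at exit conditions, so r_P = 0.243×1.622^2 = 0.6396 and r_Q = 1.16×1.622 = 1.882.
Fraction of consumed A going to P: r_P/(r_P+r_Q) = 0.2537.
C_P = 0.2537·C_{A0}·X = 0.2537×4.16×0.610 = 0.644 mol·L⁻¹.

0.644 mol·L⁻¹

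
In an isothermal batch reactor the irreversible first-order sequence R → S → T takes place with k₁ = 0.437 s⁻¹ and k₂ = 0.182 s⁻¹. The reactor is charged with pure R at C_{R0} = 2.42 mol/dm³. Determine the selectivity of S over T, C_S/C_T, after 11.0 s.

For first-order series with pure R initially, C_S(t) = k₁C_{R0}/(k₂−k₁)·(e^(−k₁t) − e^(−k₂t)).
e^(−k₁t) = e^(−0.437×11.0) = e^(−4.807) = 0.008172; e^(−k₂t) = e^(−2.002) = 0.1351.
C_S = 0.437×2.42/(0.182−0.437) × (0.008172−0.1351) = (-4.147)×(-0.1269) = 0.5263 mol/dm³.
C_R = C_{R0}e^(−k₁t) = 0.01978 mol/dm³, so C_T = C_{R0}−C_R−C_S = 1.874 mol/dm³; C_S/C_T = 0.281.

0.281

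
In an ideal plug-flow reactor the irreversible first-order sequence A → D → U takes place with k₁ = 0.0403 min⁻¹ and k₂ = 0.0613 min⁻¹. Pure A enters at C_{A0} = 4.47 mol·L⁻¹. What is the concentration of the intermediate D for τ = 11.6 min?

1.16 mol·L⁻¹

For first-order series with pure A initially, C_D(τ) = k₁C_{A0}/(k₂−k₁)·(e^(−k₁τ) − e^(−k₂τ)).
e^(−k₁τ) = e^(−0.0403×11.6) = e^(−0.4675) = 0.6266; e^(−k₂τ) = e^(−0.7111) = 0.4911.
C_D = 0.0403×4.47/(0.0613−0.0403) × (0.6266−0.4911) = 8.578×0.1355 = 1.162 mol·L⁻¹.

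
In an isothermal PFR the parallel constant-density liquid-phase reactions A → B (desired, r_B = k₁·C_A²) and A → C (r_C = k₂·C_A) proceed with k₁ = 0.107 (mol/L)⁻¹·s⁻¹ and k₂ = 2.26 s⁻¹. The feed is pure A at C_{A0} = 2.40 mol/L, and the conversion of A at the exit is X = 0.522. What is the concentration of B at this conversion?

0.0968 mol/L

C_A = C_{A0}(1−X) = 1.147 mol/L.
Along a PFR/batch, dC_C/dC_A = −r_C/(r_B+r_C) = −k₂/(k₂+k₁·C_A).
Integrating from C_{A0} to C_A: C_C = (2.26/0.107)·ln[(2.26+0.107·2.40)/(2.26+0.107·1.15)] = 21.12·ln(2.517/2.383) = 1.156 mol/L.
Then C_B = (C_{A0}−C_A) − C_C = 1.253 − 1.156 = 0.09676 mol/L.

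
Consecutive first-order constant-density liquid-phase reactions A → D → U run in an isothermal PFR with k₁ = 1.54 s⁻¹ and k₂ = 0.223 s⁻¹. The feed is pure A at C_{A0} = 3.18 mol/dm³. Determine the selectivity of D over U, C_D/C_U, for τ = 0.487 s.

The intermediate concentration in a first-order A→B→C sequence is C_D = k₁C_{A0}(e^(−k₁τ) − e^(−k₂τ))/(k₂−k₁).
e^(−k₁τ) = e^(−1.54×0.487) = e^(−0.7500) = 0.4724; e^(−k₂τ) = e^(−0.1086) = 0.8971.
C_D = 1.54×3.18/(0.223−1.54) × (0.4724−0.8971) = (-3.718)×(-0.4247) = 1.579 mol/dm³.
C_A = C_{A0}e^(−k₁τ) = 1.502 mol/dm³, so C_U = C_{A0}−C_A−C_D = 0.09857 mol/dm³; C_D/C_U = 16.0.

16.0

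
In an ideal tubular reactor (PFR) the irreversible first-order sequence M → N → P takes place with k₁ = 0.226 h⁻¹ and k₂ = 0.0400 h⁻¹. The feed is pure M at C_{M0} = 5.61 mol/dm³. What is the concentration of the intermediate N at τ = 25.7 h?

2.42 mol/dm³

The intermediate concentration in a first-order A→B→C sequence is C_N = k₁C_{M0}(e^(−k₁τ) − e^(−k₂τ))/(k₂−k₁).
e^(−k₁τ) = e^(−0.226×25.7) = e^(−5.808) = 0.003003; e^(−k₂τ) = e^(−1.028) = 0.3577.
C_N = 0.226×5.61/(0.0400−0.226) × (0.003003−0.3577) = (-6.816)×(-0.3547) = 2.418 mol/dm³.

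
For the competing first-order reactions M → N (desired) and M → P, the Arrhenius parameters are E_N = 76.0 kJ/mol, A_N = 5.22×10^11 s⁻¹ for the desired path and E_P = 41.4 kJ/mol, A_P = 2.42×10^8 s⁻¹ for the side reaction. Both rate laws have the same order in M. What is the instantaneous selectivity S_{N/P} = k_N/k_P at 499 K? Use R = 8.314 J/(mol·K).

0.515

With equal orders, S_{N/P} = k_N/k_P = (A_N/A_P)·exp[(E_P−E_N)/(RT)].
(E_P−E_N)/(RT) = (41.4−76.0)×10³/(8.314×499) = -34600/4149 = -8.340.
k_N/k_P = (5.22×10^11/2.42×10^8)·exp(-8.340) = 2157 × 2.388×10^-4 = 0.515.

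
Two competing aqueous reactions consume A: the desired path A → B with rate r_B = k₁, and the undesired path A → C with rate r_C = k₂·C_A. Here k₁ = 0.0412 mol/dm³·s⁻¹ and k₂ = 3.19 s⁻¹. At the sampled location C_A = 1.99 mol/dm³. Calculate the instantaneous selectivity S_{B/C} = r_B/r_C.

S_{B/C} = r_B/r_C = (k₁)/(k₂·C_A) = (k₁/k₂)·C_A⁻¹.
= (0.0412) / (3.19×1.990) = 0.04120/6.348 = 0.00649.
The undesired path is higher order in A, so low C_A (CSTR or dilute feed) favours B.

0.00649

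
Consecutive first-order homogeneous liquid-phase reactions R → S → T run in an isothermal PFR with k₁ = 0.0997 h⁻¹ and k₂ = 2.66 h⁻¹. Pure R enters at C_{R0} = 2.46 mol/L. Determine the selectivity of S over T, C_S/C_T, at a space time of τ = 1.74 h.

The intermediate concentration in a first-order A→B→C sequence is C_S = k₁C_{R0}(e^(−k₁τ) − e^(−k₂τ))/(k₂−k₁).
e^(−k₁τ) = e^(−0.0997×1.74) = e^(−0.1735) = 0.8407; e^(−k₂τ) = e^(−4.628) = 0.009770.
C_S = 0.0997×2.46/(2.66−0.0997) × (0.8407−0.009770) = 0.09579×0.8310 = 0.07960 mol/L.
C_R = C_{R0}e^(−k₁τ) = 2.068 mol/L, so C_T = C_{R0}−C_R−C_S = 0.3122 mol/L; C_S/C_T = 0.255.

0.255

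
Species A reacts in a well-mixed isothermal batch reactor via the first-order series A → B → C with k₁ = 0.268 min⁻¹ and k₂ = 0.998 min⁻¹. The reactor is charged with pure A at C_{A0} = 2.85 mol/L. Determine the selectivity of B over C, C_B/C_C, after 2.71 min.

For first-order series with pure A initially, C_B(t) = k₁C_{A0}/(k₂−k₁)·(e^(−k₁t) − e^(−k₂t)).
e^(−k₁t) = e^(−0.268×2.71) = e^(−0.7263) = 0.4837; e^(−k₂t) = e^(−2.705) = 0.06690.
C_B = 0.268×2.85/(0.998−0.268) × (0.4837−0.06690) = 1.046×0.4168 = 0.4361 mol/L.
C_A = C_{A0}e^(−k₁t) = 1.379 mol/L, so C_C = C_{A0}−C_A−C_B = 1.035 mol/L; C_B/C_C = 0.421.

0.421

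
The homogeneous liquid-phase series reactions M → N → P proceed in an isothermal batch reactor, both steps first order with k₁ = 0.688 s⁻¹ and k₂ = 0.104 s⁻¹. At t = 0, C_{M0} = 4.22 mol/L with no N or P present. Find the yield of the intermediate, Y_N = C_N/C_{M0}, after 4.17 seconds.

0.697

The intermediate concentration in a first-order A→B→C sequence is C_N = k₁C_{M0}(e^(−k₁t) − e^(−k₂t))/(k₂−k₁).
e^(−k₁t) = e^(−0.688×4.17) = e^(−2.869) = 0.05676; e^(−k₂t) = e^(−0.4337) = 0.6481.
C_N = 0.688×4.22/(0.104−0.688) × (0.05676−0.6481) = (-4.972)×(-0.5914) = 2.940 mol/L.
Y_N = C_N/C_{M0} = 2.940/4.22 = 0.697.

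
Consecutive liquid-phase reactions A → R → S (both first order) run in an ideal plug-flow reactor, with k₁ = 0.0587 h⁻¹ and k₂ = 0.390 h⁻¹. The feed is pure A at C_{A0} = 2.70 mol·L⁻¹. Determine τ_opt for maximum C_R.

5.72 h

For first-order series the maximum of C_R occurs at τ_opt = ln(k₂/k₁)/(k₂−k₁).
= ln(0.390/0.0587)/(0.390−0.0587) = ln(6.644)/0.3313 = 1.894/0.3313 = 5.72 h.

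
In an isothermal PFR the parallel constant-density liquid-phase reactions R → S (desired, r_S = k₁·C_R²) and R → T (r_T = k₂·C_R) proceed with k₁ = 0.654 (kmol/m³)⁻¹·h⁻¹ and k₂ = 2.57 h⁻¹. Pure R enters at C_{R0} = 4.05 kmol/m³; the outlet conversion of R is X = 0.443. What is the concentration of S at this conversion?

0.793 kmol/m³

C_R = C_{R0}(1−X) = 2.256 kmol/m³.
Along a PFR/batch, dC_T/dC_R = −r_T/(r_S+r_T) = −k₂/(k₂+k₁·C_R).
Integrating from C_{R0} to C_R: C_T = (2.57/0.654)·ln[(2.57+0.654·4.05)/(2.57+0.654·2.26)] = 3.930·ln(5.219/4.045) = 1.001 kmol/m³.
Then C_S = (C_{R0}−C_R) − C_T = 1.794 − 1.001 = 0.7933 kmol/m³.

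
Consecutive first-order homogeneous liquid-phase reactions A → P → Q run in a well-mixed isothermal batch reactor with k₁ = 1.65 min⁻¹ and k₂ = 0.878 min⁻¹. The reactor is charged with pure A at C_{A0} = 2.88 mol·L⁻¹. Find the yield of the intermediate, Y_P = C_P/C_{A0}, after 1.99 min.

0.292

Solving the coupled first-order balances gives C_P(t) = [k₁/(k₂−k₁)]·C_{A0}·(e^(−k₁t) − e^(−k₂t)).
e^(−k₁t) = e^(−1.65×1.99) = e^(−3.283) = 0.03750; e^(−k₂t) = e^(−1.747) = 0.1743.
C_P = 1.65×2.88/(0.878−1.65) × (0.03750−0.1743) = (-6.155)×(-0.1368) = 0.8418 mol·L⁻¹.
Y_P = C_P/C_{A0} = 0.8418/2.88 = 0.292.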